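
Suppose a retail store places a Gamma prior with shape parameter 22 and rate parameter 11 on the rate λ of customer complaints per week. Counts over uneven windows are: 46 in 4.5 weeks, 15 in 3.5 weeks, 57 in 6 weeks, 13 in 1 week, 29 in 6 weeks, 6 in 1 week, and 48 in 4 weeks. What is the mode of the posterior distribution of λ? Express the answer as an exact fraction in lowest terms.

Total count: 46 + 15 + 57 + 13 + 29 + 6 + 48 = 214.
Total exposure: 4.5 + 3.5 + 6 + 1 + 6 + 1 + 4 = 26 weeks.
The Gamma prior is conjugate for the Poisson rate, so λ | data ~ Gamma(22+214, 11+26) = Gamma(236, 37).
Posterior mode = (α'−1)/β' = 235/37.

235/37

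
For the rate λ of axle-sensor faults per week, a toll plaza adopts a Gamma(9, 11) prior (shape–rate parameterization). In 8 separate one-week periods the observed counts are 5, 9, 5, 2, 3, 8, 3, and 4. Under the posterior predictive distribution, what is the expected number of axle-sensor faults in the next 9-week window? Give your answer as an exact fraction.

Total count: 5 + 9 + 5 + 2 + 3 + 8 + 3 + 4 = 39.
Total exposure: 8 weeks.
Posterior: α' = 9 + 39 = 48, β' = 11 + 8 = 19.
Predictive mean over a 9-week window = T·E[λ|data] = 9·48/19 = 432/19.

432/19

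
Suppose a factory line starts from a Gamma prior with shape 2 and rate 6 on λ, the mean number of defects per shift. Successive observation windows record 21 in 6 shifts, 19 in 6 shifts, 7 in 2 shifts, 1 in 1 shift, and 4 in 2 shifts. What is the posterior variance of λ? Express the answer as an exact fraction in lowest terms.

54/529

Total count: 21 + 19 + 7 + 1 + 4 = 52.
Total exposure: 6 + 6 + 2 + 1 + 2 = 17 shifts.
Gamma(α, β) with Poisson data over total exposure Σt gives posterior Gamma(α+Σx, β+Σt) = Gamma(54, 23).
Posterior variance = α'/β'² = 54/529.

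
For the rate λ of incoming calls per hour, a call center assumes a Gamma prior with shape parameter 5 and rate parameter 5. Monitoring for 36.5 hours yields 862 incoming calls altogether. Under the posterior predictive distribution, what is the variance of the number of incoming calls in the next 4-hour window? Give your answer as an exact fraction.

631176/6889

Total count 862 over total exposure 36.5 hours.
Posterior: α' = 5 + 862 = 867, β' = 5 + 36.5 = 83/2.
The posterior predictive for a window of length T is Negative Binomial with variance T·α'·(β'+T)/β'² = 4·867·(91/2)/(6889/4) = 631176/6889.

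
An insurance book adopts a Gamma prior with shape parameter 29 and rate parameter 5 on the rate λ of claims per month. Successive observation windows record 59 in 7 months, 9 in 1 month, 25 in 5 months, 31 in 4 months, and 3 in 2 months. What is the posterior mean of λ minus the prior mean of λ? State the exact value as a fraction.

7/10

Total count: 59 + 9 + 25 + 31 + 3 = 127.
Total exposure: 7 + 1 + 5 + 4 + 2 = 19 months.
Gamma(α, β) with Poisson data over total exposure Σt gives posterior Gamma(α+Σx, β+Σt) = Gamma(156, 24).
Posterior mean = 156/24 = 13/2; prior mean = 29/5 = 29/5. Difference = 13/2 − 29/5 = 7/10.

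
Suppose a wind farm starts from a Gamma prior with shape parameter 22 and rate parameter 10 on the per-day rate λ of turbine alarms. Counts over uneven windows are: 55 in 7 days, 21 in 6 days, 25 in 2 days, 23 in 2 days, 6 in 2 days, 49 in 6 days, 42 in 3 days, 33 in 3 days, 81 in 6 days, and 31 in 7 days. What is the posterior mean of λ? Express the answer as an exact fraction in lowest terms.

Total count: 55 + 21 + 25 + 23 + 6 + 49 + 42 + 33 + 81 + 31 = 366.
Total exposure: 7 + 6 + 2 + 2 + 2 + 6 + 3 + 3 + 6 + 7 = 44 days.
By Gamma–Poisson conjugacy, the posterior is Gamma(α + Σx, β + Σt) = Gamma(22 + 366, 10 + 44) = Gamma(388, 54).
Posterior mean = α'/β' = 388/54 = 194/27.

194/27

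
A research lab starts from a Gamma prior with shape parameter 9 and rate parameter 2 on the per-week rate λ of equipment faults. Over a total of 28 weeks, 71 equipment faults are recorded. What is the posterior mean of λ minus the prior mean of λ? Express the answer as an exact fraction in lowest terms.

-11/6

Total count 71 over total exposure 28 weeks.
Posterior: α' = 9 + 71 = 80, β' = 2 + 28 = 30.
Posterior mean = 80/30 = 8/3; prior mean = 9/2 = 9/2. Difference = 8/3 − 9/2 = -11/6.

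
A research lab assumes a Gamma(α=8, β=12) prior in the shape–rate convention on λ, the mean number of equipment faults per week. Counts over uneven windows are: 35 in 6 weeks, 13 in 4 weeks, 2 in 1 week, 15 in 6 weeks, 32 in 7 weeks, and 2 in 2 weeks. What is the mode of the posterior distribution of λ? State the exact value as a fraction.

Total count: 35 + 13 + 2 + 15 + 32 + 2 = 99.
Total exposure: 6 + 4 + 1 + 6 + 7 + 2 = 26 weeks.
By Gamma–Poisson conjugacy, the posterior is Gamma(α + Σx, β + Σt) = Gamma(8 + 99, 12 + 26) = Gamma(107, 38).
Posterior mode = (α'−1)/β' = 106/38 = 53/19.

53/19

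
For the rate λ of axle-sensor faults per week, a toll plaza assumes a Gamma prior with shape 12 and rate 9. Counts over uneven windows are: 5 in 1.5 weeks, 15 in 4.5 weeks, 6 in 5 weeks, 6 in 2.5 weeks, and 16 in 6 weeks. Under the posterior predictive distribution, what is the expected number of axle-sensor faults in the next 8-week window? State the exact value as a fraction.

Total count: 5 + 15 + 6 + 6 + 16 = 48.
Total exposure: 1.5 + 4.5 + 5 + 2.5 + 6 = 19.5 weeks.
By Gamma–Poisson conjugacy, the posterior is Gamma(α + Σx, β + Σt) = Gamma(12 + 48, 9 + 19.5) = Gamma(60, 57/2).
Predictive mean over an 8-week window = T·E[λ|data] = 8·60/(57/2) = 320/19.

320/19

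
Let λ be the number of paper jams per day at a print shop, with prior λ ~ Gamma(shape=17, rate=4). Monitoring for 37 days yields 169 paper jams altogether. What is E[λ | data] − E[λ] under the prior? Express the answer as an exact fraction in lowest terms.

47/164

Total count 169 over total exposure 37 days.
The Gamma prior is conjugate for the Poisson rate, so λ | data ~ Gamma(17+169, 4+37) = Gamma(186, 41).
Posterior mean = 186/41 = 186/41; prior mean = 17/4 = 17/4. Difference = 186/41 − 17/4 = 47/164.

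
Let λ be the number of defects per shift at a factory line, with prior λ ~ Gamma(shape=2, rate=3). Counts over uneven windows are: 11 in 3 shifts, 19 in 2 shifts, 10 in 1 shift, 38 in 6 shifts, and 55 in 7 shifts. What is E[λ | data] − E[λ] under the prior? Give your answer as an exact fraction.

361/66

Total count: 11 + 19 + 10 + 38 + 55 = 133.
Total exposure: 3 + 2 + 1 + 6 + 7 = 19 shifts.
By Gamma–Poisson conjugacy, the posterior is Gamma(α + Σx, β + Σt) = Gamma(2 + 133, 3 + 19) = Gamma(135, 22).
Posterior mean = 135/22 = 135/22; prior mean = 2/3 = 2/3. Difference = 135/22 − 2/3 = 361/66.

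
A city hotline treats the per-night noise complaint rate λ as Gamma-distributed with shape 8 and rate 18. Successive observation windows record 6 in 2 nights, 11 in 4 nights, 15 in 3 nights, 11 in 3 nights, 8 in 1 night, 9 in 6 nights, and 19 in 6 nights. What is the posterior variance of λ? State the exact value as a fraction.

Total count: 6 + 11 + 15 + 11 + 8 + 9 + 19 = 79.
Total exposure: 2 + 4 + 3 + 3 + 1 + 6 + 6 = 25 nights.
By Gamma–Poisson conjugacy, the posterior is Gamma(α + Σx, β + Σt) = Gamma(8 + 79, 18 + 25) = Gamma(87, 43).
Posterior variance = α'/β'² = 87/1849.

87/1849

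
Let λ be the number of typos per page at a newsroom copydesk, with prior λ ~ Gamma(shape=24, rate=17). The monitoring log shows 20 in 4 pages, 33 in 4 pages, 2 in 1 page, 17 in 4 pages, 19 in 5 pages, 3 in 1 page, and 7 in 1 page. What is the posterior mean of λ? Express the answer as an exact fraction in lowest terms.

125/37

Total count: 20 + 33 + 2 + 17 + 19 + 3 + 7 = 101.
Total exposure: 4 + 4 + 1 + 4 + 5 + 1 + 1 = 20 pages.
Conjugate update: add total count to the shape and total exposure to the rate, giving Gamma(125, 37).
Posterior mean = α'/β' = 125/37.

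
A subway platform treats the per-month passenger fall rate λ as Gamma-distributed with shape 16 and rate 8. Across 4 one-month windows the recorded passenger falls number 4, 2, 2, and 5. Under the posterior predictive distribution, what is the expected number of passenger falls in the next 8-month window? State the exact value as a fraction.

58/3

Total count: 4 + 2 + 2 + 5 = 13.
Total exposure: 4 months.
Gamma(α, β) with Poisson data over total exposure Σt gives posterior Gamma(α+Σx, β+Σt) = Gamma(29, 12).
Predictive mean over an 8-month window = T·E[λ|data] = 8·29/12 = 58/3.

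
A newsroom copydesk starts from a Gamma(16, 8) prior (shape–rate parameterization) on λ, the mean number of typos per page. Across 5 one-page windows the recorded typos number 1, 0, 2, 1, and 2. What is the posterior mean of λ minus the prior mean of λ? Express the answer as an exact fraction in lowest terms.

Total count: 1 + 0 + 2 + 1 + 2 = 6.
Total exposure: 5 pages.
The Gamma prior is conjugate for the Poisson rate, so λ | data ~ Gamma(16+6, 8+5) = Gamma(22, 13).
Posterior mean = 22/13 = 22/13; prior mean = 16/8 = 2. Difference = 22/13 − 2 = -4/13.

-4/13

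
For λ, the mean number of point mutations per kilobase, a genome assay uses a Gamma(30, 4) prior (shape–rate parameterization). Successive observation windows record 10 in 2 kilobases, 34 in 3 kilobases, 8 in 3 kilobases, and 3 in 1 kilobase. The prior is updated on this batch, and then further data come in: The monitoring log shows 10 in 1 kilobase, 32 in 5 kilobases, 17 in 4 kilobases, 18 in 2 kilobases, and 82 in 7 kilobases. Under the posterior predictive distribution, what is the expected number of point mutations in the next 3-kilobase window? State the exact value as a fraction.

183/8

Total count: 10 + 34 + 8 + 3 = 55.
Total exposure: 2 + 3 + 3 + 1 = 9 kilobases.
After the first batch: Gamma(30 + 55, 4 + 9) = Gamma(85, 13).
Total count: 10 + 32 + 17 + 18 + 82 = 159.
Total exposure: 1 + 5 + 4 + 2 + 7 = 19 kilobases.
After the second batch: Gamma(85 + 159, 13 + 19) = Gamma(244, 32).
Predictive mean over a 3-kilobase window = T·E[λ|data] = 3·244/32 = 183/8.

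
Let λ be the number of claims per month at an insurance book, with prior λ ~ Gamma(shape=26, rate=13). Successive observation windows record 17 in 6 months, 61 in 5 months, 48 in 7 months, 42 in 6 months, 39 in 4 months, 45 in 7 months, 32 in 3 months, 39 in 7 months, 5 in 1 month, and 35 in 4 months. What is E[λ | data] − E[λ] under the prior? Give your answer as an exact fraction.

Total count: 17 + 61 + 48 + 42 + 39 + 45 + 32 + 39 + 5 + 35 = 363.
Total exposure: 6 + 5 + 7 + 6 + 4 + 7 + 3 + 7 + 1 + 4 = 50 months.
By Gamma–Poisson conjugacy, the posterior is Gamma(α + Σx, β + Σt) = Gamma(26 + 363, 13 + 50) = Gamma(389, 63).
Posterior mean = 389/63 = 389/63; prior mean = 26/13 = 2. Difference = 389/63 − 2 = 263/63.

263/63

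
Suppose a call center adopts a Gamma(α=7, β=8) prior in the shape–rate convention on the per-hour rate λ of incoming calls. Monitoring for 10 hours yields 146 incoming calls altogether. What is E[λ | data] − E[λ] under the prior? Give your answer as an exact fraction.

61/8

Total count 146 over total exposure 10 hours.
The Gamma prior is conjugate for the Poisson rate, so λ | data ~ Gamma(7+146, 8+10) = Gamma(153, 18).
Posterior mean = 153/18 = 17/2; prior mean = 7/8 = 7/8. Difference = 17/2 − 7/8 = 61/8.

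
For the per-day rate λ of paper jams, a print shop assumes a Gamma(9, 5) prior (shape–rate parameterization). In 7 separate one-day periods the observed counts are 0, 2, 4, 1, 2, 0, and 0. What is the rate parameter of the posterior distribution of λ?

12

Total count: 0 + 2 + 4 + 1 + 2 + 0 + 0 = 9.
Total exposure: 7 days.
The Gamma prior is conjugate for the Poisson rate, so λ | data ~ Gamma(9+9, 5+7) = Gamma(18, 12).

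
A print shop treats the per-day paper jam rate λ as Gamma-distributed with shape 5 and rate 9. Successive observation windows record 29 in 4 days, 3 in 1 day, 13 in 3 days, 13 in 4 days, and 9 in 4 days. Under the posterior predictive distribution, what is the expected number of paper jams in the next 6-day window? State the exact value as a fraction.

Total count: 29 + 3 + 13 + 13 + 9 = 67.
Total exposure: 4 + 1 + 3 + 4 + 4 = 16 days.
Gamma(α, β) with Poisson data over total exposure Σt gives posterior Gamma(α+Σx, β+Σt) = Gamma(72, 25).
Predictive mean over a 6-day window = T·E[λ|data] = 6·72/25 = 432/25.

432/25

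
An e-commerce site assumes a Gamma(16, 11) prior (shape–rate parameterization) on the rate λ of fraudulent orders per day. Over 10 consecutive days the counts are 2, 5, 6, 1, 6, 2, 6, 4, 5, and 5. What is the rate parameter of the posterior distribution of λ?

Total count: 2 + 5 + 6 + 1 + 6 + 2 + 6 + 4 + 5 + 5 = 42.
Total exposure: 10 days.
Posterior: α' = 16 + 42 = 58, β' = 11 + 10 = 21.

21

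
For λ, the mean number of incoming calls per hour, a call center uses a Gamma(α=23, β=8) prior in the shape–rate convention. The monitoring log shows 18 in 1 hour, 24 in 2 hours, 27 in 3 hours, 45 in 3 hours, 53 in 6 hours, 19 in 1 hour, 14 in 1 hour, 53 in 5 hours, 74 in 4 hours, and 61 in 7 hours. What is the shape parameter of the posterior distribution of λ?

Total count: 18 + 24 + 27 + 45 + 53 + 19 + 14 + 53 + 74 + 61 = 388.
Total exposure: 1 + 2 + 3 + 3 + 6 + 1 + 1 + 5 + 4 + 7 = 33 hours.
Posterior: α' = 23 + 388 = 411, β' = 8 + 33 = 41.

411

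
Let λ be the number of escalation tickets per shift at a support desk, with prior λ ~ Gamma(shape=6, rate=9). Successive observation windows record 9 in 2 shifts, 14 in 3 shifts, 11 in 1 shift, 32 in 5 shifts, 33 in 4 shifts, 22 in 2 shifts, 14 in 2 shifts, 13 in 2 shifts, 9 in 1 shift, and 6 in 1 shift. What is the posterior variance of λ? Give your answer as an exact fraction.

169/1024

Total count: 9 + 14 + 11 + 32 + 33 + 22 + 14 + 13 + 9 + 6 = 163.
Total exposure: 2 + 3 + 1 + 5 + 4 + 2 + 2 + 2 + 1 + 1 = 23 shifts.
Posterior: α' = 6 + 163 = 169, β' = 9 + 23 = 32.
Posterior variance = α'/β'² = 169/1024.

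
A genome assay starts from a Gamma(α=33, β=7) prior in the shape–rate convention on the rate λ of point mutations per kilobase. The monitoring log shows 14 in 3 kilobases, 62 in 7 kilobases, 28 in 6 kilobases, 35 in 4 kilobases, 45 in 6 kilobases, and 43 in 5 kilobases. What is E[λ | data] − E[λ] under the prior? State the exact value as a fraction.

Total count: 14 + 62 + 28 + 35 + 45 + 43 = 227.
Total exposure: 3 + 7 + 6 + 4 + 6 + 5 = 31 kilobases.
Gamma(α, β) with Poisson data over total exposure Σt gives posterior Gamma(α+Σx, β+Σt) = Gamma(260, 38).
Posterior mean = 260/38 = 130/19; prior mean = 33/7 = 33/7. Difference = 130/19 − 33/7 = 283/133.

283/133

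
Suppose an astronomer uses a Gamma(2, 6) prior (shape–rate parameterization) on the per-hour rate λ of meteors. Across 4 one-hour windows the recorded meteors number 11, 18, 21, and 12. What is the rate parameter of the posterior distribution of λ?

Total count: 11 + 18 + 21 + 12 = 62.
Total exposure: 4 hours.
By Gamma–Poisson conjugacy, the posterior is Gamma(α + Σx, β + Σt) = Gamma(2 + 62, 6 + 4) = Gamma(64, 10).

10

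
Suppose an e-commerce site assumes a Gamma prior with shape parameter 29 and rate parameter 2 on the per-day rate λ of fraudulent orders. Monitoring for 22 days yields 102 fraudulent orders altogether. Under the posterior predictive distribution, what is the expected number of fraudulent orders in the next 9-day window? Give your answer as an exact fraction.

393/8

Total count 102 over total exposure 22 days.
The Gamma prior is conjugate for the Poisson rate, so λ | data ~ Gamma(29+102, 2+22) = Gamma(131, 24).
Predictive mean over a 9-day window = T·E[λ|data] = 9·131/24 = 393/8.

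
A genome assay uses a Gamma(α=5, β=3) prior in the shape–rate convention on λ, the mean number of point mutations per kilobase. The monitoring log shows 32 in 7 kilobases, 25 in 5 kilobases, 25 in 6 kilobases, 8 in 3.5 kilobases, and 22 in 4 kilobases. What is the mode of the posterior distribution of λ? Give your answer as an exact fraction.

Total count: 32 + 25 + 25 + 8 + 22 = 112.
Total exposure: 7 + 5 + 6 + 3.5 + 4 = 25.5 kilobases.
The Gamma prior is conjugate for the Poisson rate, so λ | data ~ Gamma(5+112, 3+25.5) = Gamma(117, 57/2).
Posterior mode = (α'−1)/β' = 116/(57/2) = 232/57.

232/57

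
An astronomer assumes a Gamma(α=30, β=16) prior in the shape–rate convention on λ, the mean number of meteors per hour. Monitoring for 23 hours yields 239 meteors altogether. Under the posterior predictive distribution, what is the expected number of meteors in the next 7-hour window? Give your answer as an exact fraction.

1883/39

Total count 239 over total exposure 23 hours.
The Gamma prior is conjugate for the Poisson rate, so λ | data ~ Gamma(30+239, 16+23) = Gamma(269, 39).
Predictive mean over a 7-hour window = T·E[λ|data] = 7·269/39 = 1883/39.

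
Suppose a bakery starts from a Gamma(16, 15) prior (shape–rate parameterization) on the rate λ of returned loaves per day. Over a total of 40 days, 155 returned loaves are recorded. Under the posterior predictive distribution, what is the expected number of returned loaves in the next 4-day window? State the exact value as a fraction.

684/55

Total count 155 over total exposure 40 days.
Conjugate update: add total count to the shape and total exposure to the rate, giving Gamma(171, 55).
Predictive mean over a 4-day window = T·E[λ|data] = 4·171/55 = 684/55.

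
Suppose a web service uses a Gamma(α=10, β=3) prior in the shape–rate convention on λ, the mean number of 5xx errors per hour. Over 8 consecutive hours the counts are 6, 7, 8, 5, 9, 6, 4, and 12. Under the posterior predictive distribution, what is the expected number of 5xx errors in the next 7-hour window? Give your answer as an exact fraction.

469/11

Total count: 6 + 7 + 8 + 5 + 9 + 6 + 4 + 12 = 57.
Total exposure: 8 hours.
Gamma(α, β) with Poisson data over total exposure Σt gives posterior Gamma(α+Σx, β+Σt) = Gamma(67, 11).
Predictive mean over a 7-hour window = T·E[λ|data] = 7·67/11 = 469/11.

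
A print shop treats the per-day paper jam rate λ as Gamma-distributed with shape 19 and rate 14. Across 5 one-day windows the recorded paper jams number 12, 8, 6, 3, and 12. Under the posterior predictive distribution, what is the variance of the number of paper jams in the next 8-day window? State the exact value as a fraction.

12960/361

Total count: 12 + 8 + 6 + 3 + 12 = 41.
Total exposure: 5 days.
Posterior: α' = 19 + 41 = 60, β' = 14 + 5 = 19.
The posterior predictive for a window of length T is Negative Binomial with variance T·α'·(β'+T)/β'² = 8·60·27/361 = 12960/361.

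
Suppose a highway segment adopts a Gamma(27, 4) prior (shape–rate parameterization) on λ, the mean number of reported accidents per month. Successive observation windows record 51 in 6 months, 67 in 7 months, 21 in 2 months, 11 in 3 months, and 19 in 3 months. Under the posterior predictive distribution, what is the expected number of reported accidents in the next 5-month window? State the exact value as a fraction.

Total count: 51 + 67 + 21 + 11 + 19 = 169.
Total exposure: 6 + 7 + 2 + 3 + 3 = 21 months.
Conjugate update: add total count to the shape and total exposure to the rate, giving Gamma(196, 25).
Predictive mean over a 5-month window = T·E[λ|data] = 5·196/25 = 196/5.

196/5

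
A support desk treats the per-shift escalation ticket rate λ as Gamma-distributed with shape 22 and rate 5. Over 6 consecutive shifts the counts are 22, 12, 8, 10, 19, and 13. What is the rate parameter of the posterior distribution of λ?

11

Total count: 22 + 12 + 8 + 10 + 19 + 13 = 84.
Total exposure: 6 shifts.
The Gamma prior is conjugate for the Poisson rate, so λ | data ~ Gamma(22+84, 5+6) = Gamma(106, 11).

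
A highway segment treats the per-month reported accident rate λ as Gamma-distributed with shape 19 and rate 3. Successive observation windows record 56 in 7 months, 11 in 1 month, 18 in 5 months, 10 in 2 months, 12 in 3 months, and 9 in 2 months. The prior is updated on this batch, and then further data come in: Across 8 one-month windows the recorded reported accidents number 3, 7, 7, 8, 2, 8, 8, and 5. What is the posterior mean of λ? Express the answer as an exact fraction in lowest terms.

Total count: 56 + 11 + 18 + 10 + 12 + 9 = 116.
Total exposure: 7 + 1 + 5 + 2 + 3 + 2 = 20 months.
After the first batch: Gamma(19 + 116, 3 + 20) = Gamma(135, 23).
Total count: 3 + 7 + 7 + 8 + 2 + 8 + 8 + 5 = 48.
Total exposure: 8 months.
After the second batch: Gamma(135 + 48, 23 + 8) = Gamma(183, 31).
Posterior mean = α'/β' = 183/31.

183/31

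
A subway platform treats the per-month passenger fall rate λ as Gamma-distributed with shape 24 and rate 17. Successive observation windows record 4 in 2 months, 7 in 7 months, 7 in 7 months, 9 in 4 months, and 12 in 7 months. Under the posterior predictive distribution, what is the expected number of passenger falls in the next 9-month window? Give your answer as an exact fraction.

Total count: 4 + 7 + 7 + 9 + 12 = 39.
Total exposure: 2 + 7 + 7 + 4 + 7 = 27 months.
By Gamma–Poisson conjugacy, the posterior is Gamma(α + Σx, β + Σt) = Gamma(24 + 39, 17 + 27) = Gamma(63, 44).
Predictive mean over a 9-month window = T·E[λ|data] = 9·63/44 = 567/44.

567/44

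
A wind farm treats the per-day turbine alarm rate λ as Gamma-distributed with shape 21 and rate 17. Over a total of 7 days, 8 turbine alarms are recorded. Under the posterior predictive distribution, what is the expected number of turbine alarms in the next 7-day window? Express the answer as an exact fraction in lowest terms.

Total count 8 over total exposure 7 days.
Gamma(α, β) with Poisson data over total exposure Σt gives posterior Gamma(α+Σx, β+Σt) = Gamma(29, 24).
Predictive mean over a 7-day window = T·E[λ|data] = 7·29/24 = 203/24.

203/24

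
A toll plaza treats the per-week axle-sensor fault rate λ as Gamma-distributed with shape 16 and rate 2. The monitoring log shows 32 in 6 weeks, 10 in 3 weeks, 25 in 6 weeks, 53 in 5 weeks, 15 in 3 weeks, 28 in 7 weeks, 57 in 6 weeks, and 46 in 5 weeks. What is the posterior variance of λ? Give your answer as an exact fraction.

Total count: 32 + 10 + 25 + 53 + 15 + 28 + 57 + 46 = 266.
Total exposure: 6 + 3 + 6 + 5 + 3 + 7 + 6 + 5 = 41 weeks.
Posterior: α' = 16 + 266 = 282, β' = 2 + 41 = 43.
Posterior variance = α'/β'² = 282/1849.

282/1849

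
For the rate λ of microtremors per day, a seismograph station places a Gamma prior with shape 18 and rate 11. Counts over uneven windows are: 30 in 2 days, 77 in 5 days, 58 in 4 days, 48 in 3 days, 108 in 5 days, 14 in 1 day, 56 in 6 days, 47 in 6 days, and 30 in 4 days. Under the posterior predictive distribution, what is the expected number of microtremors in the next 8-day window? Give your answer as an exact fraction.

Total count: 30 + 77 + 58 + 48 + 108 + 14 + 56 + 47 + 30 = 468.
Total exposure: 2 + 5 + 4 + 3 + 5 + 1 + 6 + 6 + 4 = 36 days.
Conjugate update: add total count to the shape and total exposure to the rate, giving Gamma(486, 47).
Predictive mean over an 8-day window = T·E[λ|data] = 8·486/47 = 3888/47.

3888/47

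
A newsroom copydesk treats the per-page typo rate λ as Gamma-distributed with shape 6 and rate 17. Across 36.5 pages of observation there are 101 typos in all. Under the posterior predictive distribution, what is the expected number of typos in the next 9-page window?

Total count 101 over total exposure 36.5 pages.
Posterior: α' = 6 + 101 = 107, β' = 17 + 36.5 = 107/2.
Predictive mean over a 9-page window = T·E[λ|data] = 9·107/(107/2) = 18.

18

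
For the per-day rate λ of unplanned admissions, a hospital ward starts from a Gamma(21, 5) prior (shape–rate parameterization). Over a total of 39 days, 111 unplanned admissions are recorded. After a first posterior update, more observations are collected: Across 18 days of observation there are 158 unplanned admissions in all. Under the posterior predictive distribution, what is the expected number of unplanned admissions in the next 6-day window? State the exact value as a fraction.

Total count 111 over total exposure 39 days.
After the first batch: Gamma(21 + 111, 5 + 39) = Gamma(132, 44).
Total count 158 over total exposure 18 days.
After the second batch: Gamma(132 + 158, 44 + 18) = Gamma(290, 62).
Predictive mean over a 6-day window = T·E[λ|data] = 6·290/62 = 870/31.

870/31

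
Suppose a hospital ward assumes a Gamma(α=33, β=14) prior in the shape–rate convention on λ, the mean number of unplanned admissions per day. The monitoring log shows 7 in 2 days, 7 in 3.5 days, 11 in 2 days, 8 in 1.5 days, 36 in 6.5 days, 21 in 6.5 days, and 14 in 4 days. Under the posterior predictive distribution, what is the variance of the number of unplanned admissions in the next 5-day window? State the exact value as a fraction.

Total count: 7 + 7 + 11 + 8 + 36 + 21 + 14 = 104.
Total exposure: 2 + 3.5 + 2 + 1.5 + 6.5 + 6.5 + 4 = 26 days.
By Gamma–Poisson conjugacy, the posterior is Gamma(α + Σx, β + Σt) = Gamma(33 + 104, 14 + 26) = Gamma(137, 40).
The posterior predictive for a window of length T is Negative Binomial with variance T·α'·(β'+T)/β'² = 5·137·45/1600 = 1233/64.

1233/64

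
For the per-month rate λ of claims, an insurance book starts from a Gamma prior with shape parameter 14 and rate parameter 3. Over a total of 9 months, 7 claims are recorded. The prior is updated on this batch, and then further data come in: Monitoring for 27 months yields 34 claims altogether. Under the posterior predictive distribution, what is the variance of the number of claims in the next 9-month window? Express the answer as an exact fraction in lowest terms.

Total count 7 over total exposure 9 months.
After the first batch: Gamma(14 + 7, 3 + 9) = Gamma(21, 12).
Total count 34 over total exposure 27 months.
After the second batch: Gamma(21 + 34, 12 + 27) = Gamma(55, 39).
The posterior predictive for a window of length T is Negative Binomial with variance T·α'·(β'+T)/β'² = 9·55·48/1521 = 2640/169.

2640/169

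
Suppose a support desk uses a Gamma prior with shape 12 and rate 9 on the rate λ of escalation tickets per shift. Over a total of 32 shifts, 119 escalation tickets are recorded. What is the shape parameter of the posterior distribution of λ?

131

Total count 119 over total exposure 32 shifts.
The Gamma prior is conjugate for the Poisson rate, so λ | data ~ Gamma(12+119, 9+32) = Gamma(131, 41).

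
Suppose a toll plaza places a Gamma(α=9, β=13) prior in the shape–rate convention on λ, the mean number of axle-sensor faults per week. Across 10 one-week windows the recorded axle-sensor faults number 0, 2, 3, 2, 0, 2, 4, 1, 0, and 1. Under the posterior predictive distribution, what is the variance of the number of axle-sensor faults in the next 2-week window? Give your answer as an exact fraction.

1200/529

Total count: 0 + 2 + 3 + 2 + 0 + 2 + 4 + 1 + 0 + 1 = 15.
Total exposure: 10 weeks.
Gamma(α, β) with Poisson data over total exposure Σt gives posterior Gamma(α+Σx, β+Σt) = Gamma(24, 23).
The posterior predictive for a window of length T is Negative Binomial with variance T·α'·(β'+T)/β'² = 2·24·25/529 = 1200/529.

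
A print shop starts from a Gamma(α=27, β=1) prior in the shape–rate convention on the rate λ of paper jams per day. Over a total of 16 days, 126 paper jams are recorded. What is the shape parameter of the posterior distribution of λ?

Total count 126 over total exposure 16 days.
Posterior: α' = 27 + 126 = 153, β' = 1 + 16 = 17.

153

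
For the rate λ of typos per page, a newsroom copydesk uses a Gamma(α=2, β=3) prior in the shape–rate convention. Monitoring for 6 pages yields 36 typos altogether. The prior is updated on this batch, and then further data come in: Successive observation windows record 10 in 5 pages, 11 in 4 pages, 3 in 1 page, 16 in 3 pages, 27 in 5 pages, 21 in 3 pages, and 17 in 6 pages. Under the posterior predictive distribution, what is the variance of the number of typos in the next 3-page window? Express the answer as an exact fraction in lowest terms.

Total count 36 over total exposure 6 pages.
After the first batch: Gamma(2 + 36, 3 + 6) = Gamma(38, 9).
Total count: 10 + 11 + 3 + 16 + 27 + 21 + 17 = 105.
Total exposure: 5 + 4 + 1 + 3 + 5 + 3 + 6 = 27 pages.
After the second batch: Gamma(38 + 105, 9 + 27) = Gamma(143, 36).
The posterior predictive for a window of length T is Negative Binomial with variance T·α'·(β'+T)/β'² = 3·143·39/1296 = 1859/144.

1859/144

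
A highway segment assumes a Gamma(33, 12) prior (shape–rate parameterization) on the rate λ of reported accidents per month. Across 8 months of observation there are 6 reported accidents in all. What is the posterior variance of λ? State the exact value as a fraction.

Total count 6 over total exposure 8 months.
By Gamma–Poisson conjugacy, the posterior is Gamma(α + Σx, β + Σt) = Gamma(33 + 6, 12 + 8) = Gamma(39, 20).
Posterior variance = α'/β'² = 39/400.

39/400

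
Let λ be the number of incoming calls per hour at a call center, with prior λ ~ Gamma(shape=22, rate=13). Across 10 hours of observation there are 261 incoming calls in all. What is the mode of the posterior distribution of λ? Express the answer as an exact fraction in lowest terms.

282/23

Total count 261 over total exposure 10 hours.
Posterior: α' = 22 + 261 = 283, β' = 13 + 10 = 23.
Posterior mode = (α'−1)/β' = 282/23.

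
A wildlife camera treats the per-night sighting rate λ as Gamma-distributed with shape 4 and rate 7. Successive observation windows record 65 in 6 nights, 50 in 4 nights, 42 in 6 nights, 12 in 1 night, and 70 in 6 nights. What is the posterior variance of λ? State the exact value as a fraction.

Total count: 65 + 50 + 42 + 12 + 70 = 239.
Total exposure: 6 + 4 + 6 + 1 + 6 = 23 nights.
By Gamma–Poisson conjugacy, the posterior is Gamma(α + Σx, β + Σt) = Gamma(4 + 239, 7 + 23) = Gamma(243, 30).
Posterior variance = α'/β'² = 243/900 = 27/100.

27/100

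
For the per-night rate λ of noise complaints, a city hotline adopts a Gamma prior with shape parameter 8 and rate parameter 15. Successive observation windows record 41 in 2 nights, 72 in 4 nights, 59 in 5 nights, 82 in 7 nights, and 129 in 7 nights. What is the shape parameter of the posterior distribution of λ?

391

Total count: 41 + 72 + 59 + 82 + 129 = 383.
Total exposure: 2 + 4 + 5 + 7 + 7 = 25 nights.
Gamma(α, β) with Poisson data over total exposure Σt gives posterior Gamma(α+Σx, β+Σt) = Gamma(391, 40).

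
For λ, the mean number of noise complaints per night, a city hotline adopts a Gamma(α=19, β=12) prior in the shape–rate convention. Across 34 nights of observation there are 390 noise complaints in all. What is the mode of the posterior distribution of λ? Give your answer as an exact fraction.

204/23

Total count 390 over total exposure 34 nights.
Conjugate update: add total count to the shape and total exposure to the rate, giving Gamma(409, 46).
Posterior mode = (α'−1)/β' = 408/46 = 204/23.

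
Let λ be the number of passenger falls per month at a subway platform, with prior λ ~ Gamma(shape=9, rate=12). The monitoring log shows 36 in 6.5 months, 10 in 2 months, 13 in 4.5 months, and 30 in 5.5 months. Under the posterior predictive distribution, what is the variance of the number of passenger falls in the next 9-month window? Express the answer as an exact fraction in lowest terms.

Total count: 36 + 10 + 13 + 30 = 89.
Total exposure: 6.5 + 2 + 4.5 + 5.5 = 18.5 months.
The Gamma prior is conjugate for the Poisson rate, so λ | data ~ Gamma(9+89, 12+18.5) = Gamma(98, 61/2).
The posterior predictive for a window of length T is Negative Binomial with variance T·α'·(β'+T)/β'² = 9·98·(79/2)/(3721/4) = 139356/3721.

139356/3721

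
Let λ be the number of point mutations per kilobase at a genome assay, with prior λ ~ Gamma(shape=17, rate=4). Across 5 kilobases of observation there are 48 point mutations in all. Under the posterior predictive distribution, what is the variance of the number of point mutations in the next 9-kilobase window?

Total count 48 over total exposure 5 kilobases.
By Gamma–Poisson conjugacy, the posterior is Gamma(α + Σx, β + Σt) = Gamma(17 + 48, 4 + 5) = Gamma(65, 9).
The posterior predictive for a window of length T is Negative Binomial with variance T·α'·(β'+T)/β'² = 9·65·18/81 = 130.

130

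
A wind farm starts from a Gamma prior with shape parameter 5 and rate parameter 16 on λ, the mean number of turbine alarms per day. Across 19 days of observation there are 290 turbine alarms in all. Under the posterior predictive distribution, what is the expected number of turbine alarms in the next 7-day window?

59

Total count 290 over total exposure 19 days.
Posterior: α' = 5 + 290 = 295, β' = 16 + 19 = 35.
Predictive mean over a 7-day window = T·E[λ|data] = 7·295/35 = 59.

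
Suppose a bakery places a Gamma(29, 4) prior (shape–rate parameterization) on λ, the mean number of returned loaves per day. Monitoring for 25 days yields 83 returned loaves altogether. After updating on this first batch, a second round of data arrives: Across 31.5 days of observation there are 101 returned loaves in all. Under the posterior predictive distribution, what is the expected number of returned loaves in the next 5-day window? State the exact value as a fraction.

Total count 83 over total exposure 25 days.
After the first batch: Gamma(29 + 83, 4 + 25) = Gamma(112, 29).
Total count 101 over total exposure 31.5 days.
After the second batch: Gamma(112 + 101, 29 + 31.5) = Gamma(213, 121/2).
Predictive mean over a 5-day window = T·E[λ|data] = 5·213/(121/2) = 2130/121.

2130/121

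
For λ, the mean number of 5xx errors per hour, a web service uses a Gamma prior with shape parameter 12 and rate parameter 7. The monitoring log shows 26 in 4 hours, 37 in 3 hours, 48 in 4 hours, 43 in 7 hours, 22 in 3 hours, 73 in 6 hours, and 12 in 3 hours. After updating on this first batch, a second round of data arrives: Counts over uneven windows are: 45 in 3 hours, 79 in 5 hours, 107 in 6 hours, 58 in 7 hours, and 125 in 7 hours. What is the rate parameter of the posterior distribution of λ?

65

Total count: 26 + 37 + 48 + 43 + 22 + 73 + 12 = 261.
Total exposure: 4 + 3 + 4 + 7 + 3 + 6 + 3 = 30 hours.
After the first batch: Gamma(12 + 261, 7 + 30) = Gamma(273, 37).
Total count: 45 + 79 + 107 + 58 + 125 = 414.
Total exposure: 3 + 5 + 6 + 7 + 7 = 28 hours.
After the second batch: Gamma(273 + 414, 37 + 28) = Gamma(687, 65).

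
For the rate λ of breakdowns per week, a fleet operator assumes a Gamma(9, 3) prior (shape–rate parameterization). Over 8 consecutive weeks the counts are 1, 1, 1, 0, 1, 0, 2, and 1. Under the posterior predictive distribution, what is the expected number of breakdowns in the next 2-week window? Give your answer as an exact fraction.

32/11

Total count: 1 + 1 + 1 + 0 + 1 + 0 + 2 + 1 = 7.
Total exposure: 8 weeks.
By Gamma–Poisson conjugacy, the posterior is Gamma(α + Σx, β + Σt) = Gamma(9 + 7, 3 + 8) = Gamma(16, 11).
Predictive mean over a 2-week window = T·E[λ|data] = 2·16/11 = 32/11.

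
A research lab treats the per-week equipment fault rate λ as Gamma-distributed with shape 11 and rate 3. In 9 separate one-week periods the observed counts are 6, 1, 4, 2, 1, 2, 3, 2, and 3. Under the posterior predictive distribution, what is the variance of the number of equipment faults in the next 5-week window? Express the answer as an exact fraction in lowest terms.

2975/144

Total count: 6 + 1 + 4 + 2 + 1 + 2 + 3 + 2 + 3 = 24.
Total exposure: 9 weeks.
By Gamma–Poisson conjugacy, the posterior is Gamma(α + Σx, β + Σt) = Gamma(11 + 24, 3 + 9) = Gamma(35, 12).
The posterior predictive for a window of length T is Negative Binomial with variance T·α'·(β'+T)/β'² = 5·35·17/144 = 2975/144.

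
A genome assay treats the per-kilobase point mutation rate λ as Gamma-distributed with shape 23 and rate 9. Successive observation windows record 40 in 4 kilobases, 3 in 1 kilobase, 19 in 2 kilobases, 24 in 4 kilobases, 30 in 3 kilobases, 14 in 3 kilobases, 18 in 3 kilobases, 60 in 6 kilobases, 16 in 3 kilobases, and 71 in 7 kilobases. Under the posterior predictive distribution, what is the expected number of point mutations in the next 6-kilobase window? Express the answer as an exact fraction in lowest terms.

212/5

Total count: 40 + 3 + 19 + 24 + 30 + 14 + 18 + 60 + 16 + 71 = 295.
Total exposure: 4 + 1 + 2 + 4 + 3 + 3 + 3 + 6 + 3 + 7 = 36 kilobases.
Conjugate update: add total count to the shape and total exposure to the rate, giving Gamma(318, 45).
Predictive mean over a 6-kilobase window = T·E[λ|data] = 6·318/45 = 212/5.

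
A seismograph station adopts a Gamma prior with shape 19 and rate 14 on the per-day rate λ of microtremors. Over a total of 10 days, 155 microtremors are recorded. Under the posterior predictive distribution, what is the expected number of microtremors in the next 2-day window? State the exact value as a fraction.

29/2

Total count 155 over total exposure 10 days.
Gamma(α, β) with Poisson data over total exposure Σt gives posterior Gamma(α+Σx, β+Σt) = Gamma(174, 24).
Predictive mean over a 2-day window = T·E[λ|data] = 2·174/24 = 29/2.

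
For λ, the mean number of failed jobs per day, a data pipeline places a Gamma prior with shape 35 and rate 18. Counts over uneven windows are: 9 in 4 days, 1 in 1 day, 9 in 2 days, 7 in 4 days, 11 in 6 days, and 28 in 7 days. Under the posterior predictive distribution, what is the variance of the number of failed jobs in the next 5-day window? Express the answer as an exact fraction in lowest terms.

5875/441

Total count: 9 + 1 + 9 + 7 + 11 + 28 = 65.
Total exposure: 4 + 1 + 2 + 4 + 6 + 7 = 24 days.
Gamma(α, β) with Poisson data over total exposure Σt gives posterior Gamma(α+Σx, β+Σt) = Gamma(100, 42).
The posterior predictive for a window of length T is Negative Binomial with variance T·α'·(β'+T)/β'² = 5·100·47/1764 = 5875/441.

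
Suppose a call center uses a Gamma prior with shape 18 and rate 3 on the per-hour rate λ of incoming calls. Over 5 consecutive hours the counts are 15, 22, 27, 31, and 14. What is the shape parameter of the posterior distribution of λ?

Total count: 15 + 22 + 27 + 31 + 14 = 109.
Total exposure: 5 hours.
Gamma(α, β) with Poisson data over total exposure Σt gives posterior Gamma(α+Σx, β+Σt) = Gamma(127, 8).

127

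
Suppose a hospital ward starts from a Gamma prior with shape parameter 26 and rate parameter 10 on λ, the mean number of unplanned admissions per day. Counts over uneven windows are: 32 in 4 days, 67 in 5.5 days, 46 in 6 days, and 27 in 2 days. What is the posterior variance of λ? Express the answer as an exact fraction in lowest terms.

Total count: 32 + 67 + 46 + 27 = 172.
Total exposure: 4 + 5.5 + 6 + 2 = 17.5 days.
Posterior: α' = 26 + 172 = 198, β' = 10 + 17.5 = 55/2.
Posterior variance = α'/β'² = 198/(3025/4) = 72/275.

72/275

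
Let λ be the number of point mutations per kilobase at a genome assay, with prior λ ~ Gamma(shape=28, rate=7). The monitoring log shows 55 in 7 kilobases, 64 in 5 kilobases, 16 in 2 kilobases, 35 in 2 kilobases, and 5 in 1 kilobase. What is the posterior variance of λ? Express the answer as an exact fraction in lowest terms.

Total count: 55 + 64 + 16 + 35 + 5 = 175.
Total exposure: 7 + 5 + 2 + 2 + 1 = 17 kilobases.
Posterior: α' = 28 + 175 = 203, β' = 7 + 17 = 24.
Posterior variance = α'/β'² = 203/576.

203/576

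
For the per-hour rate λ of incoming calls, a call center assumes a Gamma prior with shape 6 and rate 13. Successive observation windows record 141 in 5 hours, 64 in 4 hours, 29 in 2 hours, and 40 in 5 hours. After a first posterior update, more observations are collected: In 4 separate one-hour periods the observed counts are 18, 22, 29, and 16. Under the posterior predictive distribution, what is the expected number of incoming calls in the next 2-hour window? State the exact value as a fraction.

Total count: 141 + 64 + 29 + 40 = 274.
Total exposure: 5 + 4 + 2 + 5 = 16 hours.
After the first batch: Gamma(6 + 274, 13 + 16) = Gamma(280, 29).
Total count: 18 + 22 + 29 + 16 = 85.
Total exposure: 4 hours.
After the second batch: Gamma(280 + 85, 29 + 4) = Gamma(365, 33).
Predictive mean over a 2-hour window = T·E[λ|data] = 2·365/33 = 730/33.

730/33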